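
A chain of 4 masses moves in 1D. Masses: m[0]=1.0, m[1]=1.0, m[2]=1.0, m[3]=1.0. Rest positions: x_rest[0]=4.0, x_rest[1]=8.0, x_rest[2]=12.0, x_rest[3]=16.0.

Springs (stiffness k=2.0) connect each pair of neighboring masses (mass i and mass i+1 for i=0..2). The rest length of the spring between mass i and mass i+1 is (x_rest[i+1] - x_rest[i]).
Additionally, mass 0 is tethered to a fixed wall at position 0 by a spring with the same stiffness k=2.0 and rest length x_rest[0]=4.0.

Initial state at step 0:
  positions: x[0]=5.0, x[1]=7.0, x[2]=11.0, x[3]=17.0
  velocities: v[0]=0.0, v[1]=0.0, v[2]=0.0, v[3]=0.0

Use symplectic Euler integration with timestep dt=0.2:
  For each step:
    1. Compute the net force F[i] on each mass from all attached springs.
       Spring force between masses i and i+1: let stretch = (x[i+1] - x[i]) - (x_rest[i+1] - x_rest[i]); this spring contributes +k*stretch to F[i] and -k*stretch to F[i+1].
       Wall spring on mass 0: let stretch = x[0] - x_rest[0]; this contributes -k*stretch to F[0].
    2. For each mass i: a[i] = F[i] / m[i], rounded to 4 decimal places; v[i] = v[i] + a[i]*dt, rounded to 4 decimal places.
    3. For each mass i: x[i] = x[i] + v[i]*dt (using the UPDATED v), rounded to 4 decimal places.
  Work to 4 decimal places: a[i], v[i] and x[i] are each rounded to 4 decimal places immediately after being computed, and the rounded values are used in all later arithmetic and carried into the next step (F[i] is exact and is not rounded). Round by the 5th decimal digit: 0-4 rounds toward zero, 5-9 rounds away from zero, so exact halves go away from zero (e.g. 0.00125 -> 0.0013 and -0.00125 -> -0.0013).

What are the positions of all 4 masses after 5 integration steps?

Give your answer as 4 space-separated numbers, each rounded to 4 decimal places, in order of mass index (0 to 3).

Step 0: x=[5.0000 7.0000 11.0000 17.0000] v=[0.0000 0.0000 0.0000 0.0000]
Step 1: x=[4.7600 7.1600 11.1600 16.8400] v=[-1.2000 0.8000 0.8000 -0.8000]
Step 2: x=[4.3312 7.4480 11.4544 16.5456] v=[-2.1440 1.4400 1.4720 -1.4720]
Step 3: x=[3.8052 7.8072 11.8356 16.1639] v=[-2.6298 1.7958 1.9059 -1.9085]
Step 4: x=[3.2950 8.1685 12.2408 15.7559] v=[-2.5511 1.8064 2.0259 -2.0398]
Step 5: x=[2.9111 8.4657 12.6014 15.3867] v=[-1.9197 1.4859 1.8030 -1.8458]

Answer: 2.9111 8.4657 12.6014 15.3867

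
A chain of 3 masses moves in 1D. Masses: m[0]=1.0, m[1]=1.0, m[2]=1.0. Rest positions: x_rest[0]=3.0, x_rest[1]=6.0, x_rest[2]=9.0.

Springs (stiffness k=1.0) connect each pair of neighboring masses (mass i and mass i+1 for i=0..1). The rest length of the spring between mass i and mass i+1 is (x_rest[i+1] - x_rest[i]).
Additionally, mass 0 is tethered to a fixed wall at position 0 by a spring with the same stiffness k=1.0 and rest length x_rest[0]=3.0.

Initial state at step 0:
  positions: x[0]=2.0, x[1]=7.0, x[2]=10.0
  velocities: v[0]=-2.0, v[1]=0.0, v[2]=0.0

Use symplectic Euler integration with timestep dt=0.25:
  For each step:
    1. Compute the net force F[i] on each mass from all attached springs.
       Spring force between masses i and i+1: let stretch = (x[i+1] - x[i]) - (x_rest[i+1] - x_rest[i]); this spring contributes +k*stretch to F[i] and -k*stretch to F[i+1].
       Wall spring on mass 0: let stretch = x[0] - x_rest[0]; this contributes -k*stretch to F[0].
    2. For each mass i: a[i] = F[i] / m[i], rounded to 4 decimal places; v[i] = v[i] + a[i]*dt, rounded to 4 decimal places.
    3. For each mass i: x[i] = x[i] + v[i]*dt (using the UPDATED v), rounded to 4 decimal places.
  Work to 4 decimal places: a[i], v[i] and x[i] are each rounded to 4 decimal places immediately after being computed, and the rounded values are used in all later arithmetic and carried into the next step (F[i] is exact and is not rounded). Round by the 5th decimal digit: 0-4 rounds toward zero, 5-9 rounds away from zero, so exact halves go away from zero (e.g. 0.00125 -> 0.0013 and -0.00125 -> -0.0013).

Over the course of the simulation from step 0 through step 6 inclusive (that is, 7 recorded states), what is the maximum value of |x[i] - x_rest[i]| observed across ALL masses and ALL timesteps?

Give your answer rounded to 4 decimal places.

Answer: 1.4062

Derivation:
Step 0: x=[2.0000 7.0000 10.0000] v=[-2.0000 0.0000 0.0000]
Step 1: x=[1.6875 6.8750 10.0000] v=[-1.2500 -0.5000 0.0000]
Step 2: x=[1.5938 6.6211 9.9922] v=[-0.3750 -1.0156 -0.0313]
Step 3: x=[1.7147 6.2637 9.9612] v=[0.4834 -1.4297 -0.1241]
Step 4: x=[2.0127 5.8531 9.8866] v=[1.1920 -1.6426 -0.2985]
Step 5: x=[2.4249 5.4545 9.7474] v=[1.6489 -1.5943 -0.5569]
Step 6: x=[2.8749 5.1349 9.5274] v=[1.8001 -1.2785 -0.8801]
Max displacement = 1.4062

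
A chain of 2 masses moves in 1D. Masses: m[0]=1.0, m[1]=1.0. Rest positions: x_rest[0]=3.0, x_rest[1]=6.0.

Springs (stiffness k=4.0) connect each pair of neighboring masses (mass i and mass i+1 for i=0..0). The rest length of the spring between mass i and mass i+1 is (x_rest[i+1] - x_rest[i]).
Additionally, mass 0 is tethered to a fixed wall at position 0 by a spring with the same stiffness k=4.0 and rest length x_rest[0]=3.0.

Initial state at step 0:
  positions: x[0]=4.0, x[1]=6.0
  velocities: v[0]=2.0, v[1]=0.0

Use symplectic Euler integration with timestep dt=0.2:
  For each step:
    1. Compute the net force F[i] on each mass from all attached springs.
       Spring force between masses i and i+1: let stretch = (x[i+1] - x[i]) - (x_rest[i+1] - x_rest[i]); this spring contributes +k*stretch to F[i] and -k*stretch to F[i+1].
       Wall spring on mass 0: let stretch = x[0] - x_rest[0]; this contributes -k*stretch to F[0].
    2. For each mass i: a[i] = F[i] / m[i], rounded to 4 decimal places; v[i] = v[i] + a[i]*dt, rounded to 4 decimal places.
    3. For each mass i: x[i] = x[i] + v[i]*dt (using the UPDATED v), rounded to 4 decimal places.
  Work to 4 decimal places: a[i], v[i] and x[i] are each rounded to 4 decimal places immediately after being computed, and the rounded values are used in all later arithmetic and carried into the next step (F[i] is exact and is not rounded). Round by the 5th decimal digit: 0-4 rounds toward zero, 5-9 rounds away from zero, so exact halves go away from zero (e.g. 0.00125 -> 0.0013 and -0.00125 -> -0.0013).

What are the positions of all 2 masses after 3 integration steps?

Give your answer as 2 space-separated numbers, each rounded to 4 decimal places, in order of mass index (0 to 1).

Step 0: x=[4.0000 6.0000] v=[2.0000 0.0000]
Step 1: x=[4.0800 6.1600] v=[0.4000 0.8000]
Step 2: x=[3.8400 6.4672] v=[-1.2000 1.5360]
Step 3: x=[3.4060 6.8340] v=[-2.1702 1.8342]

Answer: 3.4060 6.8340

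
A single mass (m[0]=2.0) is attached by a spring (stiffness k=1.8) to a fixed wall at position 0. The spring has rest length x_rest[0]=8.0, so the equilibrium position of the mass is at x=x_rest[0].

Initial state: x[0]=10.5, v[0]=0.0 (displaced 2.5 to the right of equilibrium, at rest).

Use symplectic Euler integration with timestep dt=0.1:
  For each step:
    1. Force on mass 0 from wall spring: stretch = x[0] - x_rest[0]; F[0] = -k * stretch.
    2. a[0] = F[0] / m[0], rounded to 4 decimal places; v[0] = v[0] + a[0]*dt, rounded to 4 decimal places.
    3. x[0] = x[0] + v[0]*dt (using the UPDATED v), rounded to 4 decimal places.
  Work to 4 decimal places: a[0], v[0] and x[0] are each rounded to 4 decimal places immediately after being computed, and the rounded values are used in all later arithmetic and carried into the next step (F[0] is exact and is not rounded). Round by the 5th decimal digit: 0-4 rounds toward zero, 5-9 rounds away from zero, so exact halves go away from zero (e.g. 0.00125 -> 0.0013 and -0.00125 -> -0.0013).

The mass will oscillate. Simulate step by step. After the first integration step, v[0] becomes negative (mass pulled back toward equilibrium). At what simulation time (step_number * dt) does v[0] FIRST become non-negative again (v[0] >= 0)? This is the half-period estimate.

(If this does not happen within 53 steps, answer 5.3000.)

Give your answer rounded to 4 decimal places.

Answer: 3.4000

Derivation:
Step 0: x=[10.5000] v=[0.0000]
Step 1: x=[10.4775] v=[-0.2250]
Step 2: x=[10.4327] v=[-0.4480]
Step 3: x=[10.3660] v=[-0.6669]
Step 4: x=[10.2780] v=[-0.8798]
Step 5: x=[10.1695] v=[-1.0848]
Step 6: x=[10.0415] v=[-1.2801]
Step 7: x=[9.8951] v=[-1.4638]
Step 8: x=[9.7317] v=[-1.6344]
Step 9: x=[9.5527] v=[-1.7903]
Step 10: x=[9.3597] v=[-1.9300]
Step 11: x=[9.1545] v=[-2.0524]
Step 12: x=[8.9389] v=[-2.1563]
Step 13: x=[8.7148] v=[-2.2408]
Step 14: x=[8.4843] v=[-2.3051]
Step 15: x=[8.2494] v=[-2.3487]
Step 16: x=[8.0123] v=[-2.3712]
Step 17: x=[7.7751] v=[-2.3723]
Step 18: x=[7.5399] v=[-2.3521]
Step 19: x=[7.3088] v=[-2.3107]
Step 20: x=[7.0840] v=[-2.2485]
Step 21: x=[6.8674] v=[-2.1661]
Step 22: x=[6.6610] v=[-2.0642]
Step 23: x=[6.4666] v=[-1.9437]
Step 24: x=[6.2860] v=[-1.8057]
Step 25: x=[6.1209] v=[-1.6514]
Step 26: x=[5.9727] v=[-1.4823]
Step 27: x=[5.8427] v=[-1.2998]
Step 28: x=[5.7321] v=[-1.1056]
Step 29: x=[5.6420] v=[-0.9015]
Step 30: x=[5.5731] v=[-0.6893]
Step 31: x=[5.5260] v=[-0.4709]
Step 32: x=[5.5012] v=[-0.2482]
Step 33: x=[5.4989] v=[-0.0233]
Step 34: x=[5.5191] v=[0.2018]
First v>=0 after going negative at step 34, time=3.4000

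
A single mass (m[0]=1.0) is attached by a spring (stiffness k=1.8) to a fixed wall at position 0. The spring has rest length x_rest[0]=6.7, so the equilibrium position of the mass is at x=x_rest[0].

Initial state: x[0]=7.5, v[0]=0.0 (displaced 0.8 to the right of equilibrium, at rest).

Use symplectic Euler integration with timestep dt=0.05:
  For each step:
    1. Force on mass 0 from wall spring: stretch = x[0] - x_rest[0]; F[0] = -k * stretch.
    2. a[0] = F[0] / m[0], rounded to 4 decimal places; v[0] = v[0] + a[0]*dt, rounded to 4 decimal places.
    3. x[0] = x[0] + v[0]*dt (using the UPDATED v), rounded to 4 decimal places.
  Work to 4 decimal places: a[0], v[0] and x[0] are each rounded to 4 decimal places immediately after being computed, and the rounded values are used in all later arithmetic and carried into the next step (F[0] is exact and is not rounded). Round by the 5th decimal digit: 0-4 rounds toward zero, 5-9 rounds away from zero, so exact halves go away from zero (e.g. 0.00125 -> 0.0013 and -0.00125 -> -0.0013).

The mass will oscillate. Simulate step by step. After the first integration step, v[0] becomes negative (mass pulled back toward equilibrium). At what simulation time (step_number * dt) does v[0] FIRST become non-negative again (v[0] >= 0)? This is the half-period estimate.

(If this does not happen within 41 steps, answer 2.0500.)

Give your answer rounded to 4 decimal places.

Answer: 2.0500

Derivation:
Step 0: x=[7.5000] v=[0.0000]
Step 1: x=[7.4964] v=[-0.0720]
Step 2: x=[7.4892] v=[-0.1437]
Step 3: x=[7.4785] v=[-0.2147]
Step 4: x=[7.4643] v=[-0.2848]
Step 5: x=[7.4466] v=[-0.3536]
Step 6: x=[7.4256] v=[-0.4208]
Step 7: x=[7.4013] v=[-0.4861]
Step 8: x=[7.3738] v=[-0.5492]
Step 9: x=[7.3433] v=[-0.6098]
Step 10: x=[7.3099] v=[-0.6677]
Step 11: x=[7.2738] v=[-0.7226]
Step 12: x=[7.2351] v=[-0.7742]
Step 13: x=[7.1940] v=[-0.8224]
Step 14: x=[7.1507] v=[-0.8669]
Step 15: x=[7.1053] v=[-0.9075]
Step 16: x=[7.0581] v=[-0.9440]
Step 17: x=[7.0093] v=[-0.9762]
Step 18: x=[6.9591] v=[-1.0040]
Step 19: x=[6.9077] v=[-1.0273]
Step 20: x=[6.8554] v=[-1.0460]
Step 21: x=[6.8024] v=[-1.0600]
Step 22: x=[6.7489] v=[-1.0692]
Step 23: x=[6.6952] v=[-1.0736]
Step 24: x=[6.6415] v=[-1.0732]
Step 25: x=[6.5881] v=[-1.0679]
Step 26: x=[6.5352] v=[-1.0578]
Step 27: x=[6.4831] v=[-1.0430]
Step 28: x=[6.4319] v=[-1.0235]
Step 29: x=[6.3819] v=[-0.9994]
Step 30: x=[6.3334] v=[-0.9708]
Step 31: x=[6.2865] v=[-0.9378]
Step 32: x=[6.2415] v=[-0.9006]
Step 33: x=[6.1985] v=[-0.8593]
Step 34: x=[6.1578] v=[-0.8142]
Step 35: x=[6.1195] v=[-0.7654]
Step 36: x=[6.0838] v=[-0.7132]
Step 37: x=[6.0509] v=[-0.6577]
Step 38: x=[6.0209] v=[-0.5993]
Step 39: x=[5.9940] v=[-0.5382]
Step 40: x=[5.9703] v=[-0.4747]
Step 41: x=[5.9499] v=[-0.4090]
v[0] did not become non-negative within 41 steps; using fallback time=2.0500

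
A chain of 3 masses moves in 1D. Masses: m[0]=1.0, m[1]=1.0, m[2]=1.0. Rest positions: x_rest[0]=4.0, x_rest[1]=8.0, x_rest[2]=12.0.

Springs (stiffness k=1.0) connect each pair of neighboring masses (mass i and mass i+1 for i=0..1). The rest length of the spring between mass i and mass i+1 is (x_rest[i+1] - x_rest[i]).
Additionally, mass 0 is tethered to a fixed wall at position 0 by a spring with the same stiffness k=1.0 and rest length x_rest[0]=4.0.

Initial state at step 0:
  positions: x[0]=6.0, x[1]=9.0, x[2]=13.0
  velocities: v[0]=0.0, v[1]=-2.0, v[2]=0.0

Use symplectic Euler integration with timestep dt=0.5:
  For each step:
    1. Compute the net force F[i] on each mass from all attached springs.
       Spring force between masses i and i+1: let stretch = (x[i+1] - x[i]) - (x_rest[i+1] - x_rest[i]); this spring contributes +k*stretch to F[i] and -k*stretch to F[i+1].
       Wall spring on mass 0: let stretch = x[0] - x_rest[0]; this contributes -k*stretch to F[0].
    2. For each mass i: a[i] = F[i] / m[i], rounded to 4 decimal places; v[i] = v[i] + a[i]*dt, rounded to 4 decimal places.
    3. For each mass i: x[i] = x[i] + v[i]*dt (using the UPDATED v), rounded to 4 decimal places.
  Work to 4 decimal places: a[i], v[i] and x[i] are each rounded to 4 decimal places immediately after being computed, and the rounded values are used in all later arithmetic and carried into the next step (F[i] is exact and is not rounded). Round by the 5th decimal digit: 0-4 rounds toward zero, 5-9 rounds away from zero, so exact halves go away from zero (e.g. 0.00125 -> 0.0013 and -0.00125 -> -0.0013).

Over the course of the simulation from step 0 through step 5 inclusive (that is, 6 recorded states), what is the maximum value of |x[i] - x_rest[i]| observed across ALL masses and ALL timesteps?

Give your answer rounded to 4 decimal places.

Answer: 2.0156

Derivation:
Step 0: x=[6.0000 9.0000 13.0000] v=[0.0000 -2.0000 0.0000]
Step 1: x=[5.2500 8.2500 13.0000] v=[-1.5000 -1.5000 0.0000]
Step 2: x=[3.9375 7.9375 12.8125] v=[-2.6250 -0.6250 -0.3750]
Step 3: x=[2.6406 7.8438 12.4063] v=[-2.5938 -0.1875 -0.8125]
Step 4: x=[1.9844 7.5899 11.8594] v=[-1.3125 -0.5079 -1.0938]
Step 5: x=[2.2335 7.0020 11.2451] v=[0.4981 -1.1759 -1.2286]
Max displacement = 2.0156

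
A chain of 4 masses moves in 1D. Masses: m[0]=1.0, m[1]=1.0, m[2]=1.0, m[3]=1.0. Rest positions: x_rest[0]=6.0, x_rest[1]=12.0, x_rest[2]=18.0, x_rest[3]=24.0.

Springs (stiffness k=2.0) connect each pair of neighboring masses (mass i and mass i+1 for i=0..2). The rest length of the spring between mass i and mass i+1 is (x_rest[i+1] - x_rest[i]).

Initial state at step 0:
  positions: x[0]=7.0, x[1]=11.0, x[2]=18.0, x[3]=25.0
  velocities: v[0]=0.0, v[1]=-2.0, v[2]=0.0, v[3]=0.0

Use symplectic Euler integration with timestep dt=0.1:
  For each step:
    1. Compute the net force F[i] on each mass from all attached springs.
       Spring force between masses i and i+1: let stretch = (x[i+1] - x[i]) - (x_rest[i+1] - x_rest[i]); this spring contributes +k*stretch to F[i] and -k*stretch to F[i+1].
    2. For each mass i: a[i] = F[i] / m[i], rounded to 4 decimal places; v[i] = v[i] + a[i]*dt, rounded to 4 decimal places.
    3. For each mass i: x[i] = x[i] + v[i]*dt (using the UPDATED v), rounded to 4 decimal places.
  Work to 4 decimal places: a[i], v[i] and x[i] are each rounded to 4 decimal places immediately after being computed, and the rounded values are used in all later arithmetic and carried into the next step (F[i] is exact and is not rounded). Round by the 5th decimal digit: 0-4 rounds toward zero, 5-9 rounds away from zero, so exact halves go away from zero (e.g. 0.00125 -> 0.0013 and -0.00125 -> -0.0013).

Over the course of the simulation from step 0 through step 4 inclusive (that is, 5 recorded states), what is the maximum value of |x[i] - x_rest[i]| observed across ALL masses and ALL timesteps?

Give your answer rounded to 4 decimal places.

Step 0: x=[7.0000 11.0000 18.0000 25.0000] v=[0.0000 -2.0000 0.0000 0.0000]
Step 1: x=[6.9600 10.8600 18.0000 24.9800] v=[-0.4000 -1.4000 0.0000 -0.2000]
Step 2: x=[6.8780 10.7848 17.9968 24.9404] v=[-0.8200 -0.7520 -0.0320 -0.3960]
Step 3: x=[6.7541 10.7757 17.9882 24.8819] v=[-1.2386 -0.0910 -0.0857 -0.5847]
Step 4: x=[6.5907 10.8304 17.9733 24.8056] v=[-1.6343 0.5472 -0.1495 -0.7634]
Max displacement = 1.2243

Answer: 1.2243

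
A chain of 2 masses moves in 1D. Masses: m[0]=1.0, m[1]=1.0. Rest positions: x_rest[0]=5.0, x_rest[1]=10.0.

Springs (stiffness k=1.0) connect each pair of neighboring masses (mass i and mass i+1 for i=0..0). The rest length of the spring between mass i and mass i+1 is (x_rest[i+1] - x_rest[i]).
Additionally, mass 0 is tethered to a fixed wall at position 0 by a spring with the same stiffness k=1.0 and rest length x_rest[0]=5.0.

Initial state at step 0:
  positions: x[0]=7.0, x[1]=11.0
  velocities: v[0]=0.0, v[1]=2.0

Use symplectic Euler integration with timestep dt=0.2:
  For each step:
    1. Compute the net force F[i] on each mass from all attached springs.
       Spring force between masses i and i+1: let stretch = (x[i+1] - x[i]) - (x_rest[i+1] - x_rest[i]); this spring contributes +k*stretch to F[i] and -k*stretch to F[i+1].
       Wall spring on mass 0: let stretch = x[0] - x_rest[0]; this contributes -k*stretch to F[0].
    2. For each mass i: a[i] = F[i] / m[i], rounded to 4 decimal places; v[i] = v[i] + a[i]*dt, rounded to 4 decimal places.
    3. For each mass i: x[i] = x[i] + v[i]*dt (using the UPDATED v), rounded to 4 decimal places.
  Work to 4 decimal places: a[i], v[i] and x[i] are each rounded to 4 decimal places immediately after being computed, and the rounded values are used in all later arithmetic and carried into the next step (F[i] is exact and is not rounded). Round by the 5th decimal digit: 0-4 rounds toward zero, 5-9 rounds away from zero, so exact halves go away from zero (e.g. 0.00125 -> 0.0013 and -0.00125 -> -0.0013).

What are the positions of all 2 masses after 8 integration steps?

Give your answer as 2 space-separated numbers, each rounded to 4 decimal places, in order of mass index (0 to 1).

Answer: 5.4790 13.5258

Derivation:
Step 0: x=[7.0000 11.0000] v=[0.0000 2.0000]
Step 1: x=[6.8800 11.4400] v=[-0.6000 2.2000]
Step 2: x=[6.6672 11.8976] v=[-1.0640 2.2880]
Step 3: x=[6.3969 12.3460] v=[-1.3514 2.2419]
Step 4: x=[6.1087 12.7564] v=[-1.4410 2.0521]
Step 5: x=[5.8421 13.1009] v=[-1.3332 1.7226]
Step 6: x=[5.6321 13.3551] v=[-1.0499 1.2708]
Step 7: x=[5.5058 13.5003] v=[-0.6317 0.7262]
Step 8: x=[5.4790 13.5258] v=[-0.1340 0.1273]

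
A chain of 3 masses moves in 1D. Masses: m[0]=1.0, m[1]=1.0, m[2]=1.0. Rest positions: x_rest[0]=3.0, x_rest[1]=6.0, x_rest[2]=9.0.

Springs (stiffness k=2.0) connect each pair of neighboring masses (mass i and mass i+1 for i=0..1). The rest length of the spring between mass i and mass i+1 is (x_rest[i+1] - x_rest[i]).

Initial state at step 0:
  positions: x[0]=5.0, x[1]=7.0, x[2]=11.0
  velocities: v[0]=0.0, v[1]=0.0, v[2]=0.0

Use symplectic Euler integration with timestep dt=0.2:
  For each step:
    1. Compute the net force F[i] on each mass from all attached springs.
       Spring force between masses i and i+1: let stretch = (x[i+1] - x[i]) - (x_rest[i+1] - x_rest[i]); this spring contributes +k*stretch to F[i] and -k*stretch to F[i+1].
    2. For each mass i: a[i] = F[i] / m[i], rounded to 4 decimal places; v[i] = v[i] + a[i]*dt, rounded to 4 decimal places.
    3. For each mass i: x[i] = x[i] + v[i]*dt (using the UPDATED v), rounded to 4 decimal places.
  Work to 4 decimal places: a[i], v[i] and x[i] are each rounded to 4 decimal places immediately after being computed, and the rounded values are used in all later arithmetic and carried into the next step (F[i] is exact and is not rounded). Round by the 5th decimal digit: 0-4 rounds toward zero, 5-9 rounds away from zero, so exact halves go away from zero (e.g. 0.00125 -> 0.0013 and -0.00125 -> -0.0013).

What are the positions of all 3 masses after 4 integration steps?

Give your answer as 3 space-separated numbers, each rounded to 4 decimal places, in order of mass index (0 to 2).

Answer: 4.4569 8.0863 10.4569

Derivation:
Step 0: x=[5.0000 7.0000 11.0000] v=[0.0000 0.0000 0.0000]
Step 1: x=[4.9200 7.1600 10.9200] v=[-0.4000 0.8000 -0.4000]
Step 2: x=[4.7792 7.4416 10.7792] v=[-0.7040 1.4080 -0.7040]
Step 3: x=[4.6114 7.7772 10.6114] v=[-0.8390 1.6781 -0.8390]
Step 4: x=[4.4569 8.0863 10.4569] v=[-0.7727 1.5455 -0.7727]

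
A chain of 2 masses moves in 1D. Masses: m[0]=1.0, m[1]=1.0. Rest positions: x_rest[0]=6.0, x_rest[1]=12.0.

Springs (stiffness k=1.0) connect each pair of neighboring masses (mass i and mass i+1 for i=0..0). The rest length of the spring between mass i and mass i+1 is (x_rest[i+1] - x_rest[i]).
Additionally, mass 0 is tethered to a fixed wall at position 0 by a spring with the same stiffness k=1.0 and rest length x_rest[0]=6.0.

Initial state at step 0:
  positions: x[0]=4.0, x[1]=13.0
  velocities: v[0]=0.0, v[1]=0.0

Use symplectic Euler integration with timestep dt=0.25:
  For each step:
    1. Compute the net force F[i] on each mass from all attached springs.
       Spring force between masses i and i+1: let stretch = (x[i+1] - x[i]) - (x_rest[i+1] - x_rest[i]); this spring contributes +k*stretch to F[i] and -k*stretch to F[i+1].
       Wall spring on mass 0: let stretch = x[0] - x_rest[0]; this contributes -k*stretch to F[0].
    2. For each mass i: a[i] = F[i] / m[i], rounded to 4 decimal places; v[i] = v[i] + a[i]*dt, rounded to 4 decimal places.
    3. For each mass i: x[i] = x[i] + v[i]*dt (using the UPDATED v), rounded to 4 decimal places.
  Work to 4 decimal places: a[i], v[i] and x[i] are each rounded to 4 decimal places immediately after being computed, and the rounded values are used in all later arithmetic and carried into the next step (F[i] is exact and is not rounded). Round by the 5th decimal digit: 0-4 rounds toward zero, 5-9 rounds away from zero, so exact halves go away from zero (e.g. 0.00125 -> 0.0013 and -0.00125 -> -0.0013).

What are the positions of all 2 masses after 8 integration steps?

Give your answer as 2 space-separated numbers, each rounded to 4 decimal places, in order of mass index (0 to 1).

Answer: 7.8093 10.8221

Derivation:
Step 0: x=[4.0000 13.0000] v=[0.0000 0.0000]
Step 1: x=[4.3125 12.8125] v=[1.2500 -0.7500]
Step 2: x=[4.8867 12.4688] v=[2.2969 -1.3750]
Step 3: x=[5.6294 12.0262] v=[2.9708 -1.7705]
Step 4: x=[6.4201 11.5588] v=[3.1627 -1.8697]
Step 5: x=[7.1307 11.1452] v=[2.8424 -1.6544]
Step 6: x=[7.6466 10.8557] v=[2.0634 -1.1580]
Step 7: x=[7.8851 10.7406] v=[0.9540 -0.4603]
Step 8: x=[7.8093 10.8221] v=[-0.3034 0.3258]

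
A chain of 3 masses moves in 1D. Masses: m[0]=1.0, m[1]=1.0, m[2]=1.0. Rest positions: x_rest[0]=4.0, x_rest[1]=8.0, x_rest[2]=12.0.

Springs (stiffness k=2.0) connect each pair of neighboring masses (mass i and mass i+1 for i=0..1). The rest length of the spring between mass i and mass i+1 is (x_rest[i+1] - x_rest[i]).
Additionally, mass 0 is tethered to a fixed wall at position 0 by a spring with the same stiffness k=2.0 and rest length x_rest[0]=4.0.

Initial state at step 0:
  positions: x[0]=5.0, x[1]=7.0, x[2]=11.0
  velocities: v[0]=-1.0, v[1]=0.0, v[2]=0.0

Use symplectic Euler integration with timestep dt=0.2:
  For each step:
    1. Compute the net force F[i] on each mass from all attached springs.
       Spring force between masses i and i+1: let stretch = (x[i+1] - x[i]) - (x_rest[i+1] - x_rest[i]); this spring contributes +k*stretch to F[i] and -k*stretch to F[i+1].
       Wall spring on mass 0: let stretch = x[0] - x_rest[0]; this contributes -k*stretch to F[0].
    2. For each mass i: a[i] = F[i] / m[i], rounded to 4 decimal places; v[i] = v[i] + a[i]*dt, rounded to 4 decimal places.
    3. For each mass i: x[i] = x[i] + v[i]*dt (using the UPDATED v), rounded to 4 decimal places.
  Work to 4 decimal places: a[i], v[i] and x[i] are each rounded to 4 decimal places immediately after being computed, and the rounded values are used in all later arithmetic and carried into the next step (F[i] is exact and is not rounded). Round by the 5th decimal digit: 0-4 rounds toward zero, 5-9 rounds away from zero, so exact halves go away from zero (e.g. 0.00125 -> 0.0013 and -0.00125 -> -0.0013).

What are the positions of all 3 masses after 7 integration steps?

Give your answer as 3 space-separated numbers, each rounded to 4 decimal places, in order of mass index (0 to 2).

Answer: 2.4258 7.5260 11.7370

Derivation:
Step 0: x=[5.0000 7.0000 11.0000] v=[-1.0000 0.0000 0.0000]
Step 1: x=[4.5600 7.1600 11.0000] v=[-2.2000 0.8000 0.0000]
Step 2: x=[3.9632 7.4192 11.0128] v=[-2.9840 1.2960 0.0640]
Step 3: x=[3.3258 7.6894 11.0581] v=[-3.1869 1.3510 0.2266]
Step 4: x=[2.7714 7.8800 11.1539] v=[-2.7718 0.9530 0.4791]
Step 5: x=[2.4040 7.9238 11.3078] v=[-1.8369 0.2191 0.7695]
Step 6: x=[2.2859 7.7968 11.5110] v=[-0.5906 -0.6352 1.0159]
Step 7: x=[2.4258 7.5260 11.7370] v=[0.6994 -1.3539 1.1302]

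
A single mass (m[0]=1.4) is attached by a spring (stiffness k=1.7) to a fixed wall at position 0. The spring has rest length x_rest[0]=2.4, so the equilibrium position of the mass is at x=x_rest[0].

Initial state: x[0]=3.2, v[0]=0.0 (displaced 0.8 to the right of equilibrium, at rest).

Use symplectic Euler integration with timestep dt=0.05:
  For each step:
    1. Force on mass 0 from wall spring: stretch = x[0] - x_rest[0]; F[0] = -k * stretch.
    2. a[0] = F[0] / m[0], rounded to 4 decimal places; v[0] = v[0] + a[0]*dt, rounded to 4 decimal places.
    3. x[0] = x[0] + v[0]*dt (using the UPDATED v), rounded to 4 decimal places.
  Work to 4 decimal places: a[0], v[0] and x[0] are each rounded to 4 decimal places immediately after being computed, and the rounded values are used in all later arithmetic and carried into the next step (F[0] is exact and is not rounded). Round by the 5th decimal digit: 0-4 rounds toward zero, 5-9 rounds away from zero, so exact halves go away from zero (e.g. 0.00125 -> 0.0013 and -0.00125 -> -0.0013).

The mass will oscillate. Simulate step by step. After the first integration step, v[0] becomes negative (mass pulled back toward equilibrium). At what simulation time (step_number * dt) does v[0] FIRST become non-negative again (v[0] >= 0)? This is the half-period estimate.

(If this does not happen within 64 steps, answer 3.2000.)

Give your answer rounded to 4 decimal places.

Answer: 2.9000

Derivation:
Step 0: x=[3.2000] v=[0.0000]
Step 1: x=[3.1976] v=[-0.0486]
Step 2: x=[3.1928] v=[-0.0970]
Step 3: x=[3.1855] v=[-0.1451]
Step 4: x=[3.1759] v=[-0.1928]
Step 5: x=[3.1639] v=[-0.2399]
Step 6: x=[3.1496] v=[-0.2863]
Step 7: x=[3.1330] v=[-0.3318]
Step 8: x=[3.1142] v=[-0.3763]
Step 9: x=[3.0932] v=[-0.4197]
Step 10: x=[3.0701] v=[-0.4618]
Step 11: x=[3.0450] v=[-0.5025]
Step 12: x=[3.0179] v=[-0.5417]
Step 13: x=[2.9889] v=[-0.5792]
Step 14: x=[2.9582] v=[-0.6150]
Step 15: x=[2.9258] v=[-0.6489]
Step 16: x=[2.8918] v=[-0.6808]
Step 17: x=[2.8563] v=[-0.7107]
Step 18: x=[2.8194] v=[-0.7384]
Step 19: x=[2.7812] v=[-0.7639]
Step 20: x=[2.7419] v=[-0.7870]
Step 21: x=[2.7015] v=[-0.8078]
Step 22: x=[2.6602] v=[-0.8261]
Step 23: x=[2.6181] v=[-0.8419]
Step 24: x=[2.5753] v=[-0.8551]
Step 25: x=[2.5320] v=[-0.8657]
Step 26: x=[2.4883] v=[-0.8737]
Step 27: x=[2.4443] v=[-0.8791]
Step 28: x=[2.4002] v=[-0.8818]
Step 29: x=[2.3561] v=[-0.8818]
Step 30: x=[2.3121] v=[-0.8791]
Step 31: x=[2.2684] v=[-0.8738]
Step 32: x=[2.2251] v=[-0.8658]
Step 33: x=[2.1823] v=[-0.8552]
Step 34: x=[2.1402] v=[-0.8420]
Step 35: x=[2.0989] v=[-0.8262]
Step 36: x=[2.0585] v=[-0.8079]
Step 37: x=[2.0191] v=[-0.7872]
Step 38: x=[1.9809] v=[-0.7641]
Step 39: x=[1.9440] v=[-0.7387]
Step 40: x=[1.9085] v=[-0.7110]
Step 41: x=[1.8744] v=[-0.6812]
Step 42: x=[1.8419] v=[-0.6493]
Step 43: x=[1.8111] v=[-0.6154]
Step 44: x=[1.7821] v=[-0.5796]
Step 45: x=[1.7550] v=[-0.5421]
Step 46: x=[1.7299] v=[-0.5029]
Step 47: x=[1.7068] v=[-0.4622]
Step 48: x=[1.6858] v=[-0.4201]
Step 49: x=[1.6670] v=[-0.3767]
Step 50: x=[1.6504] v=[-0.3322]
Step 51: x=[1.6361] v=[-0.2867]
Step 52: x=[1.6241] v=[-0.2403]
Step 53: x=[1.6144] v=[-0.1932]
Step 54: x=[1.6071] v=[-0.1455]
Step 55: x=[1.6022] v=[-0.0974]
Step 56: x=[1.5998] v=[-0.0490]
Step 57: x=[1.5998] v=[-0.0004]
Step 58: x=[1.6022] v=[0.0482]
First v>=0 after going negative at step 58, time=2.9000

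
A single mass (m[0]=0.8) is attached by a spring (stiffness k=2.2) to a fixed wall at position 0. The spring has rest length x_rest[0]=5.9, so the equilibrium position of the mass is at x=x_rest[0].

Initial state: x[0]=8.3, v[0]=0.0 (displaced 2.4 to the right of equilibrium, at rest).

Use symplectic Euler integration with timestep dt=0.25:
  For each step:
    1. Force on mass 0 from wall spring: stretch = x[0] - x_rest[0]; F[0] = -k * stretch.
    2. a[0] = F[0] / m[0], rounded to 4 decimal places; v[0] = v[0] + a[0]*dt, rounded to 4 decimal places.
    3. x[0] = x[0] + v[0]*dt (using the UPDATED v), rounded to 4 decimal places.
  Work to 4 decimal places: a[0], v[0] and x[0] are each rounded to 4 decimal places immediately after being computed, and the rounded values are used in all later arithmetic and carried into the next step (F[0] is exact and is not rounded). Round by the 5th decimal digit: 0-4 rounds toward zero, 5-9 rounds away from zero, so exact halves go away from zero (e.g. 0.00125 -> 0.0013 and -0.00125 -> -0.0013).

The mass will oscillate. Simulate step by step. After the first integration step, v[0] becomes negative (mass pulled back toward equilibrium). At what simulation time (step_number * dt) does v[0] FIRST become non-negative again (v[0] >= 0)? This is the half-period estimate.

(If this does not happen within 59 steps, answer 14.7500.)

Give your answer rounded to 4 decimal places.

Answer: 2.0000

Derivation:
Step 0: x=[8.3000] v=[0.0000]
Step 1: x=[7.8875] v=[-1.6500]
Step 2: x=[7.1334] v=[-3.0164]
Step 3: x=[6.1673] v=[-3.8644]
Step 4: x=[5.1553] v=[-4.0482]
Step 5: x=[4.2713] v=[-3.5362]
Step 6: x=[3.6672] v=[-2.4165]
Step 7: x=[3.4468] v=[-0.8815]
Step 8: x=[3.6481] v=[0.8051]
First v>=0 after going negative at step 8, time=2.0000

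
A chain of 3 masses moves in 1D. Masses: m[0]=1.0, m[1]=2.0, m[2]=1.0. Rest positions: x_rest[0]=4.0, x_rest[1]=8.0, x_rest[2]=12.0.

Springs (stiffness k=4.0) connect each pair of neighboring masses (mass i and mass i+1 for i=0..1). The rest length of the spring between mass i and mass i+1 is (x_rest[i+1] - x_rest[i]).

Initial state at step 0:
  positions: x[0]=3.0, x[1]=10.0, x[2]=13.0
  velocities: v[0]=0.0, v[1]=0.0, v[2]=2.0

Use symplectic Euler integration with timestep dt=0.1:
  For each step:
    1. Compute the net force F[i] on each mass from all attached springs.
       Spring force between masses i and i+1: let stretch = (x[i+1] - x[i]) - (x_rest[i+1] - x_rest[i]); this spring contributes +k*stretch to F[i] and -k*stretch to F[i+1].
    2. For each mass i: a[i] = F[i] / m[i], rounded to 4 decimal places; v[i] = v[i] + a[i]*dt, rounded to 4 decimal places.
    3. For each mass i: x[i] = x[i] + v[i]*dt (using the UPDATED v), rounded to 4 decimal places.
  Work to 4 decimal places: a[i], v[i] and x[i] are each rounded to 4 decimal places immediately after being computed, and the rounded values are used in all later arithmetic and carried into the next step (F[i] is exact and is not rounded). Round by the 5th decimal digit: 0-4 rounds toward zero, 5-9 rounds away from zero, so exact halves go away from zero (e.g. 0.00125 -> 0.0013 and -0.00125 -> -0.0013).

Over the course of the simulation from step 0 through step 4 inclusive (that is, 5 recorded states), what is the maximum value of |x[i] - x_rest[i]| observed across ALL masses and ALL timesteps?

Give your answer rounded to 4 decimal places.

Step 0: x=[3.0000 10.0000 13.0000] v=[0.0000 0.0000 2.0000]
Step 1: x=[3.1200 9.9200 13.2400] v=[1.2000 -0.8000 2.4000]
Step 2: x=[3.3520 9.7704 13.5072] v=[2.3200 -1.4960 2.6720]
Step 3: x=[3.6807 9.5672 13.7849] v=[3.2874 -2.0323 2.7773]
Step 4: x=[4.0849 9.3306 14.0539] v=[4.0420 -2.3661 2.6902]
Max displacement = 2.0539

Answer: 2.0539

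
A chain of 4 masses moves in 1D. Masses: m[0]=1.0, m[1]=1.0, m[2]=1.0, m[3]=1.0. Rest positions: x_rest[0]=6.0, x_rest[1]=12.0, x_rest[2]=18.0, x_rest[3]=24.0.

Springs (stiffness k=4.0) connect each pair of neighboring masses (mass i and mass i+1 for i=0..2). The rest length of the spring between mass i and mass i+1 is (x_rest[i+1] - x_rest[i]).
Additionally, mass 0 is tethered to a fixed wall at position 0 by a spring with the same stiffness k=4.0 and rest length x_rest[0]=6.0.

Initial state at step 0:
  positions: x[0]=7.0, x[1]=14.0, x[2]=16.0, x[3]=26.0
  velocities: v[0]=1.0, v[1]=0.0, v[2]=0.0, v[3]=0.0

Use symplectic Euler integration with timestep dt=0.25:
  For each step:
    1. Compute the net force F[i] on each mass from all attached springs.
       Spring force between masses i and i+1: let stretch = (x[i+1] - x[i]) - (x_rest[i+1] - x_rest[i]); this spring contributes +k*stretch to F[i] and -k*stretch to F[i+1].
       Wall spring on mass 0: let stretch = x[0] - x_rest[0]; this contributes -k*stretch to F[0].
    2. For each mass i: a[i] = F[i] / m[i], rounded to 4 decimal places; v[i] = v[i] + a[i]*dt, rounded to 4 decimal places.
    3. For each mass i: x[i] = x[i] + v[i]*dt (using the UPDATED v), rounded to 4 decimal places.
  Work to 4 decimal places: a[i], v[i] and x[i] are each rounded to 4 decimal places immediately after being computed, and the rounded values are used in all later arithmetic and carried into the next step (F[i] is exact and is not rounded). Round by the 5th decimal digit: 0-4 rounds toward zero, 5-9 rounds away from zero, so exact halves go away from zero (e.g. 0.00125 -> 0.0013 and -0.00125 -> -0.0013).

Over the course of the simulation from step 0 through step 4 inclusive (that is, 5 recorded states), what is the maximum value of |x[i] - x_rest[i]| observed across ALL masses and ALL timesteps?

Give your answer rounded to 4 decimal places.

Answer: 3.4531

Derivation:
Step 0: x=[7.0000 14.0000 16.0000 26.0000] v=[1.0000 0.0000 0.0000 0.0000]
Step 1: x=[7.2500 12.7500 18.0000 25.0000] v=[1.0000 -5.0000 8.0000 -4.0000]
Step 2: x=[7.0625 11.4375 20.4375 23.7500] v=[-0.7500 -5.2500 9.7500 -5.0000]
Step 3: x=[6.2031 11.2813 21.4531 23.1719] v=[-3.4375 -0.6250 4.0625 -2.3125]
Step 4: x=[5.0625 12.3985 20.3555 23.6641] v=[-4.5624 4.4686 -4.3905 1.9687]
Max displacement = 3.4531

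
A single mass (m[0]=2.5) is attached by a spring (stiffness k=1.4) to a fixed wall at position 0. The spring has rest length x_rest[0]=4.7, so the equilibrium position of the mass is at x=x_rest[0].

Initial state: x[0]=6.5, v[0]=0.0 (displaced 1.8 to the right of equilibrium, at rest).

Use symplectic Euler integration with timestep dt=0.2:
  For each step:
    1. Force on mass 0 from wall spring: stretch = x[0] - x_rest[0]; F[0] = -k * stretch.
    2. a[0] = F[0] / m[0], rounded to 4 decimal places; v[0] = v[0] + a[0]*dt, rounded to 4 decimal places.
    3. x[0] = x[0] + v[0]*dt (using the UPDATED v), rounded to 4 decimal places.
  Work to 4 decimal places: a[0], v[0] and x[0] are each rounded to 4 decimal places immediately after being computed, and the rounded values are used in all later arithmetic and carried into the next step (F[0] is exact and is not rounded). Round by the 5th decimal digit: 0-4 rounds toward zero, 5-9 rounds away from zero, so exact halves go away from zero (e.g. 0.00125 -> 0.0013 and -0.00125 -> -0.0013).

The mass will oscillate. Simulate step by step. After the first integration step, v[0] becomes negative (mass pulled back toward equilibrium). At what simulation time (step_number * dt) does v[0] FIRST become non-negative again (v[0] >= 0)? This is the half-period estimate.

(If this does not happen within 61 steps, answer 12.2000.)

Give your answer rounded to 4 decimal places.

Step 0: x=[6.5000] v=[0.0000]
Step 1: x=[6.4597] v=[-0.2016]
Step 2: x=[6.3800] v=[-0.3987]
Step 3: x=[6.2626] v=[-0.5869]
Step 4: x=[6.1102] v=[-0.7619]
Step 5: x=[5.9262] v=[-0.9198]
Step 6: x=[5.7148] v=[-1.0571]
Step 7: x=[5.4806] v=[-1.1708]
Step 8: x=[5.2290] v=[-1.2582]
Step 9: x=[4.9655] v=[-1.3174]
Step 10: x=[4.6961] v=[-1.3471]
Step 11: x=[4.4268] v=[-1.3467]
Step 12: x=[4.1636] v=[-1.3161]
Step 13: x=[3.9124] v=[-1.2560]
Step 14: x=[3.6788] v=[-1.1678]
Step 15: x=[3.4681] v=[-1.0534]
Step 16: x=[3.2850] v=[-0.9154]
Step 17: x=[3.1336] v=[-0.7569]
Step 18: x=[3.0173] v=[-0.5815]
Step 19: x=[2.9387] v=[-0.3930]
Step 20: x=[2.8996] v=[-0.1957]
Step 21: x=[2.9008] v=[0.0059]
First v>=0 after going negative at step 21, time=4.2000

Answer: 4.2000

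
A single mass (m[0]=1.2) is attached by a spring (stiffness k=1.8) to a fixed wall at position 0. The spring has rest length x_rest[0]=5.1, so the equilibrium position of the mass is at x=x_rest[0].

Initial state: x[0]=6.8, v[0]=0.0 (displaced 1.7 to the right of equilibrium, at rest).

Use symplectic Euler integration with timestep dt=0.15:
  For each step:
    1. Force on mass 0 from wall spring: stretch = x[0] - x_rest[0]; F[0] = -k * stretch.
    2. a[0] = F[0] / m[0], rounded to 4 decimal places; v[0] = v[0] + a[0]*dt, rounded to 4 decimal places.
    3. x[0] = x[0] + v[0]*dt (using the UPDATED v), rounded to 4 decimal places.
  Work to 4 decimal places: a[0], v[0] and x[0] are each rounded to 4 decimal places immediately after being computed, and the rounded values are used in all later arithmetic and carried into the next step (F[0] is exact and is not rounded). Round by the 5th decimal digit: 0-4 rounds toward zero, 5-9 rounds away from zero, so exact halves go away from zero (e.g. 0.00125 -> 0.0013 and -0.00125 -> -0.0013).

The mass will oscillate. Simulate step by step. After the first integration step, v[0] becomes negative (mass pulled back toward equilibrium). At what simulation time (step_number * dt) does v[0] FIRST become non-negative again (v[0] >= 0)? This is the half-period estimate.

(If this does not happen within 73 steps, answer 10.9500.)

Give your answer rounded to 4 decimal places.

Answer: 2.7000

Derivation:
Step 0: x=[6.8000] v=[0.0000]
Step 1: x=[6.7426] v=[-0.3825]
Step 2: x=[6.6298] v=[-0.7521]
Step 3: x=[6.4654] v=[-1.0963]
Step 4: x=[6.2549] v=[-1.4035]
Step 5: x=[6.0054] v=[-1.6634]
Step 6: x=[5.7253] v=[-1.8671]
Step 7: x=[5.4241] v=[-2.0078]
Step 8: x=[5.1120] v=[-2.0807]
Step 9: x=[4.7995] v=[-2.0834]
Step 10: x=[4.4971] v=[-2.0158]
Step 11: x=[4.2151] v=[-1.8801]
Step 12: x=[3.9630] v=[-1.6810]
Step 13: x=[3.7492] v=[-1.4252]
Step 14: x=[3.5810] v=[-1.1213]
Step 15: x=[3.4641] v=[-0.7795]
Step 16: x=[3.4024] v=[-0.4114]
Step 17: x=[3.3980] v=[-0.0294]
Step 18: x=[3.4510] v=[0.3536]
First v>=0 after going negative at step 18, time=2.7000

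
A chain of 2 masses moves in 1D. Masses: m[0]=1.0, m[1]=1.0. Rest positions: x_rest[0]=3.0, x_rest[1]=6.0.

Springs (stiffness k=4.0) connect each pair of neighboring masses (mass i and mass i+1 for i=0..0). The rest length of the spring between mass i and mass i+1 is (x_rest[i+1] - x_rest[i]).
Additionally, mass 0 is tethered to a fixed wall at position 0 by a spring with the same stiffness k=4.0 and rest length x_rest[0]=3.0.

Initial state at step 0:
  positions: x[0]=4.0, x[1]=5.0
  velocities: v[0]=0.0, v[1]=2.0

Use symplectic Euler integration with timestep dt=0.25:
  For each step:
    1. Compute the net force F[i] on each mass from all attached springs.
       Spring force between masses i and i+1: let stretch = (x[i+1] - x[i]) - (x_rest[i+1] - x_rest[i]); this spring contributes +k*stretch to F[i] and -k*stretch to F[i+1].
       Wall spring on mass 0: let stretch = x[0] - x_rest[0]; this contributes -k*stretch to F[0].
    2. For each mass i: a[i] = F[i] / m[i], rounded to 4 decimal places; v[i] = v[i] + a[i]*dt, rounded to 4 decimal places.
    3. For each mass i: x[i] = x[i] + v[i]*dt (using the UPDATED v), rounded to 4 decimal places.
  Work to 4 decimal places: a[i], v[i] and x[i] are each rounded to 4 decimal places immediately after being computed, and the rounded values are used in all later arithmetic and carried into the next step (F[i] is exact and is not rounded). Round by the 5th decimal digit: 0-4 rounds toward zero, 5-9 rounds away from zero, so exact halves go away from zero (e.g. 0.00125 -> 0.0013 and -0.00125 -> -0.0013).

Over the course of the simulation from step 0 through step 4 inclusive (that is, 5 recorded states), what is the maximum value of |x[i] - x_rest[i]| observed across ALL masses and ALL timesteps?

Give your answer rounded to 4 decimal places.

Answer: 1.7031

Derivation:
Step 0: x=[4.0000 5.0000] v=[0.0000 2.0000]
Step 1: x=[3.2500 6.0000] v=[-3.0000 4.0000]
Step 2: x=[2.3750 7.0625] v=[-3.5000 4.2500]
Step 3: x=[2.0781 7.7031] v=[-1.1875 2.5625]
Step 4: x=[2.6680 7.6875] v=[2.3594 -0.0625]
Max displacement = 1.7031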